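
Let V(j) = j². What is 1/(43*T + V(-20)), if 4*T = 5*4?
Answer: 1/615 ≈ 0.0016260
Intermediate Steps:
T = 5 (T = (5*4)/4 = (¼)*20 = 5)
1/(43*T + V(-20)) = 1/(43*5 + (-20)²) = 1/(215 + 400) = 1/615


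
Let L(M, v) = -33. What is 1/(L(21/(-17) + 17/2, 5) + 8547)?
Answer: 1/8514 ≈ 0.00011745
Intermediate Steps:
1/(L(21/(-17) + 17/2, 5) + 8547) = 1/(-33 + 8547) = 1/8514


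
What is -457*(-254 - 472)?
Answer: 331782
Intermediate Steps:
-457*(-254 - 472) = -457*(-726) = 331782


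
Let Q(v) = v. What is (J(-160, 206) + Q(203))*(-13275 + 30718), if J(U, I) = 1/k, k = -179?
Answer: 633808848/179 ≈ 3.5408e+6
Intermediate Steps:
J(U, I) = -1/179 (J(U, I) = 1/(-179) = -1/179)
(J(-160, 206) + Q(203))*(-13275 + 30718) = (-1/179 + 203)*(-13275 + 30718) = (36336/179)*17443 = 633808848/179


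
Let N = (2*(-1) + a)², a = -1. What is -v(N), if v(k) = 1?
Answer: -1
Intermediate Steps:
N = 9 (N = (2*(-1) - 1)² = (-2 - 1)² = (-3)² = 9)
-v(N) = -1*1 = -1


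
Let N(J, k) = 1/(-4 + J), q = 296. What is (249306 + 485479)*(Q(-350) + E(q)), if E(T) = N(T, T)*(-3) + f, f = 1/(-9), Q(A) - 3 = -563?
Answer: -1081602785215/2628 ≈ -4.1157e+8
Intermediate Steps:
Q(A) = -560 (Q(A) = 3 - 563 = -560)
f = -1/9 ≈ -0.11111
E(T) = -1/9 - 3/(-4 + T) (E(T) = -3/(-4 + T) - 1/9 = -1/9 - 3/(-4 + T))
(249306 + 485479)*(Q(-350) + E(q)) = (249306 + 485479)*(-560 + (-23 - 1*296)/(9*(-4 + 296))) = 734785*(-560 + (1/9)*(-23 - 296)/292) = 734785*(-560 + (1/9)*(1/292)*(-319)) = 734785*(-560 - 319/2628) = 734785*(-1471999/2628) = -1081602785215/2628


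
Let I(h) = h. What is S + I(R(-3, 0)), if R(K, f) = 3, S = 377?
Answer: 380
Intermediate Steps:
S + I(R(-3, 0)) = 377 + 3 = 380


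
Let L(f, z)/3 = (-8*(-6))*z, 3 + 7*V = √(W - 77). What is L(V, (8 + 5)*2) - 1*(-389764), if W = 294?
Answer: 393508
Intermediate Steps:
V = -3/7 + √217/7 (V = -3/7 + √(294 - 77)/7 = -3/7 + √217/7 ≈ 1.6758)
L(f, z) = 144*z (L(f, z) = 3*((-8*(-6))*z) = 3*(48*z) = 144*z)
L(V, (8 + 5)*2) - 1*(-389764) = 144*((8 + 5)*2) - 1*(-389764) = 144*(13*2) + 389764 = 144*26 + 389764 = 3744 + 389764 = 393508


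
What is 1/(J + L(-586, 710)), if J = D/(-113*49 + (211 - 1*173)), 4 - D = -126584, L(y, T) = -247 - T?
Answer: -1833/1796377 ≈ -0.0010204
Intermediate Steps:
D = 126588 (D = 4 - 1*(-126584) = 4 + 126584 = 126588)
J = -42196/1833 (J = 126588/(-113*49 + (211 - 1*173)) = 126588/(-5537 + (211 - 173)) = 126588/(-5537 + 38) = 126588/(-5499) = 126588*(-1/5499) = -42196/1833 ≈ -23.020)
1/(J + L(-586, 710)) = 1/(-42196/1833 + (-247 - 1*710)) = 1/(-42196/1833 + (-247 - 710)) = 1/(-42196/1833 - 957) = 1/(-1796377/1833) = -1833/1796377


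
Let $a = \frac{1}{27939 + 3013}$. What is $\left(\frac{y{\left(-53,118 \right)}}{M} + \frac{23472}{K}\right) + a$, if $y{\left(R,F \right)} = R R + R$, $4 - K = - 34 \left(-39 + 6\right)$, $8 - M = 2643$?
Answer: $- \frac{1004854092763}{45591212680} \approx -22.041$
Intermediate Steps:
$M = -2635$ ($M = 8 - 2643 = -2635$)
$K = -1118$ ($K = 4 - - 34 \left(-39 + 6\right) = 4 - \left(-34\right) \left(-33\right) = 4 - 1122 = -1118$)
$y{\left(R,F \right)} = R + R^{2}$ ($y{\left(R,F \right)} = R^{2} + R = R + R^{2}$)
$a = \frac{1}{30952} \approx 3.2308 \cdot 10^{-5}$
$\left(\frac{y{\left(-53,118 \right)}}{M} + \frac{23472}{K}\right) + a = \left(\frac{\left(-53\right) \left(1 - 53\right)}{-2635} + \frac{23472}{-1118}\right) + \frac{1}{30952} = \left(\left(-53\right) \left(-52\right) \left(- \frac{1}{2635}\right) + 23472 \left(- \frac{1}{1118}\right)\right) + \frac{1}{30952} = \left(2756 \left(- \frac{1}{2635}\right) - \frac{11736}{559}\right) + \frac{1}{30952} = \left(- \frac{2756}{2635} - \frac{11736}{559}\right) + \frac{1}{30952} = - \frac{32464964}{1472965} + \frac{1}{30952} = - \frac{1004854092763}{45591212680}$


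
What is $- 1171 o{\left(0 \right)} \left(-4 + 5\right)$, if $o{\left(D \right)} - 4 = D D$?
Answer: $-4684$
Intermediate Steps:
$o{\left(D \right)} = 4 + D^{2}$ ($o{\left(D \right)} = 4 + D D = 4 + D^{2}$)
$- 1171 o{\left(0 \right)} \left(-4 + 5\right) = - 1171 \left(4 + 0^{2}\right) \left(-4 + 5\right) = - 1171 \left(4 + 0\right) 1 = - 1171 \cdot 4 \cdot 1 = \left(-1171\right) 4 = -4684$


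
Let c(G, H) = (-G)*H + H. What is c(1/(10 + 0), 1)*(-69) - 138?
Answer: -2001/10 ≈ -200.10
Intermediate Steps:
c(G, H) = H - G*H (c(G, H) = -G*H + H = H - G*H)
c(1/(10 + 0), 1)*(-69) - 138 = (1*(1 - 1/(10 + 0)))*(-69) - 138 = (1*(1 - 1/10))*(-69) - 138 = (1*(1 - 1*⅒))*(-69) - 138 = (1*(1 - ⅒))*(-69) - 138 = (1*(9/10))*(-69) - 138 = (9/10)*(-69) - 138 = -621/10 - 138 = -2001/10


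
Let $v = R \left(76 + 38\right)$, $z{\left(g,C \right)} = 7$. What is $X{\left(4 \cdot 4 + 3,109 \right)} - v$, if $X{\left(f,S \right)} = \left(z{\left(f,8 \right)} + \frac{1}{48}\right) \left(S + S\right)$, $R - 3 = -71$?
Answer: $\frac{222781}{24} \approx 9282.5$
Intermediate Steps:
$R = -68$ ($R = 3 - 71 = -68$)
$X{\left(f,S \right)} = \frac{337 S}{24}$ ($X{\left(f,S \right)} = \left(7 + \frac{1}{48}\right) \left(S + S\right) = \left(7 + \frac{1}{48}\right) 2 S = \frac{337 \cdot 2 S}{48} = \frac{337 S}{24}$)
$v = -7752$ ($v = - 68 \left(76 + 38\right) = \left(-68\right) 114 = -7752$)
$X{\left(4 \cdot 4 + 3,109 \right)} - v = \frac{337}{24} \cdot 109 - -7752 = \frac{36733}{24} + 7752 = \frac{222781}{24}$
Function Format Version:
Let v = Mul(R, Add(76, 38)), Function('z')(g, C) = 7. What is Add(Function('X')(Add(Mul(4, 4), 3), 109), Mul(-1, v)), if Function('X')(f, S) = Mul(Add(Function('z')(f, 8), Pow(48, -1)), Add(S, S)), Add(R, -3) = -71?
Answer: Rational(222781, 24) ≈ 9282.5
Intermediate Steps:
R = -68 (R = Add(3, -71) = -68)
Function('X')(f, S) = Mul(Rational(337, 24), S) (Function('X')(f, S) = Mul(Add(7, Pow(48, -1)), Add(S, S)) = Mul(Add(7, Rational(1, 48)), Mul(2, S)) = Mul(Rational(337, 48), Mul(2, S)) = Mul(Rational(337, 24), S))
v = -7752 (v = Mul(-68, Add(76, 38)) = Mul(-68, 114) = -7752)
Add(Function('X')(Add(Mul(4, 4), 3), 109), Mul(-1, v)) = Add(Mul(Rational(337, 24), 109), Mul(-1, -7752)) = Add(Rational(36733, 24), 7752) = Rational(222781, 24)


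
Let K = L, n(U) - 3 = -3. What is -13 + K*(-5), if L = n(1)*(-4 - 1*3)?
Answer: -13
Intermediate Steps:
n(U) = 0 (n(U) = 3 - 3 = 0)
L = 0 (L = 0*(-4 - 1*3) = 0*(-4 - 3) = 0*(-7) = 0)
K = 0
-13 + K*(-5) = -13 + 0*(-5) = -13 + 0 = -13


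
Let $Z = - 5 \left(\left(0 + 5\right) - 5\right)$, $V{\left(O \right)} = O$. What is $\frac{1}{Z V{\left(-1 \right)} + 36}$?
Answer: $\frac{1}{36} \approx 0.027778$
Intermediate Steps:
$Z = 0$ ($Z = - 5 \left(5 - 5\right) = \left(-5\right) 0 = 0$)
$\frac{1}{Z V{\left(-1 \right)} + 36} = \frac{1}{0 \left(-1\right) + 36} = \frac{1}{0 + 36} = \frac{1}{36}$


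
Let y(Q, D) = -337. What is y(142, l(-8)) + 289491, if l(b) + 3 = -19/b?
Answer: 289154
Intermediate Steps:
l(b) = -3 - 19/b
y(142, l(-8)) + 289491 = -337 + 289491 = 289154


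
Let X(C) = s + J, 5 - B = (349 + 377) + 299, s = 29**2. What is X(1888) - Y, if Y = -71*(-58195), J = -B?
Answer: -4129984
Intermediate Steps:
s = 841
B = -1020 (B = 5 - ((349 + 377) + 299) = 5 - (726 + 299) = 5 - 1*1025 = 5 - 1025 = -1020)
J = 1020 (J = -1*(-1020) = 1020)
Y = 4131845
X(C) = 1861 (X(C) = 841 + 1020 = 1861)
X(1888) - Y = 1861 - 1*4131845 = 1861 - 4131845 = -4129984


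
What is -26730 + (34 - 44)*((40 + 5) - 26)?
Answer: -26920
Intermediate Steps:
-26730 + (34 - 44)*((40 + 5) - 26) = -26730 - 10*(45 - 26) = -26730 - 10*19 = -26730 - 190 = -26920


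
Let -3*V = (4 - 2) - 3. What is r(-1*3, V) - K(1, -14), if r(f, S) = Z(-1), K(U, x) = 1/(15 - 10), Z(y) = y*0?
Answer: -1/5 ≈ -0.20000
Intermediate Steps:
V = 1/3 (V = -((4 - 2) - 3)/3 = -(2 - 3)/3 = -1/3*(-1) = 1/3 ≈ 0.33333)
Z(y) = 0
K(U, x) = 1/5
r(f, S) = 0
r(-1*3, V) - K(1, -14) = 0 - 1*1/5 = 0 - 1/5 = -1/5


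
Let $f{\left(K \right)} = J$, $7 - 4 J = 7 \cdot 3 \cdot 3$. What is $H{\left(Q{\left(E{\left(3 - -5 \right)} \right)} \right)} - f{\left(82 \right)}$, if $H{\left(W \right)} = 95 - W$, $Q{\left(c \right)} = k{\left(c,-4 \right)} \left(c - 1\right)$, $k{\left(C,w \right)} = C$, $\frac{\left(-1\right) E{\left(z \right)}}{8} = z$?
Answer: $-4051$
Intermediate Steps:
$E{\left(z \right)} = - 8 z$
$J = -14$ ($J = \frac{7}{4} - \frac{7 \cdot 3 \cdot 3}{4} = \frac{7}{4} - \frac{21 \cdot 3}{4} = \frac{7}{4} - \frac{63}{4} = -14$)
$f{\left(K \right)} = -14$
$Q{\left(c \right)} = c \left(-1 + c\right)$ ($Q{\left(c \right)} = c \left(c - 1\right) = c \left(-1 + c\right)$)
$H{\left(Q{\left(E{\left(3 - -5 \right)} \right)} \right)} - f{\left(82 \right)} = \left(95 - - 8 \left(3 - -5\right) \left(-1 - 8 \left(3 - -5\right)\right)\right) - -14 = \left(95 - - 8 \left(3 + 5\right) \left(-1 - 8 \left(3 + 5\right)\right)\right) + 14 = \left(95 - \left(-8\right) 8 \left(-1 - 64\right)\right) + 14 = \left(95 - - 64 \left(-1 - 64\right)\right) + 14 = \left(95 - \left(-64\right) \left(-65\right)\right) + 14 = \left(95 - 4160\right) + 14 = -4065 + 14 = -4051$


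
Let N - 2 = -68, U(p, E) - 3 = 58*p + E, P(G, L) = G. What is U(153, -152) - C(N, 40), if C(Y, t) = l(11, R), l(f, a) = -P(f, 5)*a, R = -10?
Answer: 8615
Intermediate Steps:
U(p, E) = 3 + E + 58*p (U(p, E) = 3 + (58*p + E) = 3 + (E + 58*p) = 3 + E + 58*p)
l(f, a) = -a*f (l(f, a) = -f*a = -a*f)
N = -66 (N = 2 - 68 = -66)
C(Y, t) = 110 (C(Y, t) = -1*(-10)*11 = 110)
U(153, -152) - C(N, 40) = (3 - 152 + 58*153) - 1*110 = (3 - 152 + 8874) - 110 = 8725 - 110 = 8615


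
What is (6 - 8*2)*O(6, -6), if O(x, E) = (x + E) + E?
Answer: 60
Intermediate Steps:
O(x, E) = x + 2*E (O(x, E) = (E + x) + E = x + 2*E)
(6 - 8*2)*O(6, -6) = (6 - 8*2)*(6 + 2*(-6)) = (6 - 16)*(6 - 12) = -10*(-6) = 60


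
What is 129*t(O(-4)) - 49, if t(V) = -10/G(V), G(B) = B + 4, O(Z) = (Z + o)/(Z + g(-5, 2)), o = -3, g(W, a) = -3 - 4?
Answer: -5563/17 ≈ -327.24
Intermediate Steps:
g(W, a) = -7
O(Z) = (-3 + Z)/(-7 + Z) (O(Z) = (Z - 3)/(Z - 7) = (-3 + Z)/(-7 + Z))
G(B) = 4 + B
t(V) = -10/(4 + V)
129*t(O(-4)) - 49 = 129*(-10/(4 + (-3 - 4)/(-7 - 4))) - 49 = 129*(-10/(4 - 7/(-11))) - 49 = 129*(-10/(4 - 1/11*(-7))) - 49 = 129*(-10/(4 + 7/11)) - 49 = 129*(-10/51/11) - 49 = 129*(-10*11/51) - 49 = 129*(-110/51) - 49 = -4730/17 - 49 = -5563/17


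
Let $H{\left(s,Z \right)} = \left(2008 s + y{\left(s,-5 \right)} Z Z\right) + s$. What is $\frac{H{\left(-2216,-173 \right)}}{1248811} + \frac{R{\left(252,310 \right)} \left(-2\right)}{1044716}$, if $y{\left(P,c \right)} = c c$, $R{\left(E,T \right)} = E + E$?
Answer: $- \frac{967648325073}{326163208169} \approx -2.9668$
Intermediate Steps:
$R{\left(E,T \right)} = 2 E$
$y{\left(P,c \right)} = c^{2}$
$H{\left(s,Z \right)} = 25 Z^{2} + 2009 s$ ($H{\left(s,Z \right)} = \left(2008 s + \left(-5\right)^{2} Z Z\right) + s = \left(2008 s + 25 Z Z\right) + s = \left(2008 s + 25 Z^{2}\right) + s = \left(25 Z^{2} + 2008 s\right) + s = 25 Z^{2} + 2009 s$)
$\frac{H{\left(-2216,-173 \right)}}{1248811} + \frac{R{\left(252,310 \right)} \left(-2\right)}{1044716} = \frac{25 \left(-173\right)^{2} + 2009 \left(-2216\right)}{1248811} + \frac{2 \cdot 252 \left(-2\right)}{1044716} = \left(25 \cdot 29929 - 4451944\right) \frac{1}{1248811} + 504 \left(-2\right) \frac{1}{1044716} = \left(748225 - 4451944\right) \frac{1}{1248811} - \frac{252}{261179} = \left(-3703719\right) \frac{1}{1248811} - \frac{252}{261179} = - \frac{3703719}{1248811} - \frac{252}{261179} = - \frac{967648325073}{326163208169}$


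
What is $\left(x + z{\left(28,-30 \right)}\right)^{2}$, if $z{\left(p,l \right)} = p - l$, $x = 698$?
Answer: $571536$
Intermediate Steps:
$\left(x + z{\left(28,-30 \right)}\right)^{2} = \left(698 + \left(28 - -30\right)\right)^{2} = \left(698 + \left(28 + 30\right)\right)^{2} = \left(698 + 58\right)^{2} = 756^{2} = 571536$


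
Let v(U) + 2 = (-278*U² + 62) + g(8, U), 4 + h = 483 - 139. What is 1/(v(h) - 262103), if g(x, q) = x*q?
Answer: -1/32396123 ≈ -3.0868e-8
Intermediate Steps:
g(x, q) = q*x
h = 340 (h = -4 + (483 - 139) = -4 + 344 = 340)
v(U) = 60 - 278*U² + 8*U (v(U) = -2 + ((-278*U² + 62) + U*8) = -2 + ((62 - 278*U²) + 8*U) = -2 + (62 - 278*U² + 8*U) = 60 - 278*U² + 8*U)
1/(v(h) - 262103) = 1/((60 - 278*340² + 8*340) - 262103) = 1/((60 - 278*115600 + 2720) - 262103) = 1/((60 - 32136800 + 2720) - 262103) = 1/(-32134020 - 262103) = 1/(-32396123) = -1/32396123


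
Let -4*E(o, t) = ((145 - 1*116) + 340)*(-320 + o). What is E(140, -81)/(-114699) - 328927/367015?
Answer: -14607294016/14032084495 ≈ -1.0410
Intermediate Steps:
E(o, t) = 29520 - 369*o/4 (E(o, t) = -((145 - 1*116) + 340)*(-320 + o)/4 = -((145 - 116) + 340)*(-320 + o)/4 = -(29 + 340)*(-320 + o)/4 = -369*(-320 + o)/4 = -(-118080 + 369*o)/4 = 29520 - 369*o/4)
E(140, -81)/(-114699) - 328927/367015 = (29520 - 369/4*140)/(-114699) - 328927/367015 = (29520 - 12915)*(-1/114699) - 328927*1/367015 = 16605*(-1/114699) - 328927/367015 = -5535/38233 - 328927/367015 = -14607294016/14032084495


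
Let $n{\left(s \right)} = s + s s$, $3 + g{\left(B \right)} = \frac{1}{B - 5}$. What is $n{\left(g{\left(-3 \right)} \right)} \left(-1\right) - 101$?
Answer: $- \frac{6889}{64} \approx -107.64$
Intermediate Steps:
$g{\left(B \right)} = -3 + \frac{1}{-5 + B}$ ($g{\left(B \right)} = -3 + \frac{1}{B - 5} = -3 + \frac{1}{-5 + B}$)
$n{\left(s \right)} = s + s^{2}$
$n{\left(g{\left(-3 \right)} \right)} \left(-1\right) - 101 = \frac{16 - -9}{-5 - 3} \left(1 + \frac{16 - -9}{-5 - 3}\right) \left(-1\right) - 101 = \frac{16 + 9}{-8} \left(1 + \frac{16 + 9}{-8}\right) \left(-1\right) - 101 = \left(- \frac{1}{8}\right) 25 \left(1 - \frac{25}{8}\right) \left(-1\right) - 101 = - \frac{25 \left(1 - \frac{25}{8}\right)}{8} \left(-1\right) - 101 = \left(- \frac{25}{8}\right) \left(- \frac{17}{8}\right) \left(-1\right) - 101 = \frac{425}{64} \left(-1\right) - 101 = - \frac{425}{64} - 101 = - \frac{6889}{64}$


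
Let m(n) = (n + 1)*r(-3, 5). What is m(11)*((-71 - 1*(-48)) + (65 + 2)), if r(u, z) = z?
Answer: 2640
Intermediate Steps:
m(n) = 5 + 5*n (m(n) = (n + 1)*5 = (1 + n)*5 = 5 + 5*n)
m(11)*((-71 - 1*(-48)) + (65 + 2)) = (5 + 5*11)*((-71 - 1*(-48)) + (65 + 2)) = (5 + 55)*((-71 + 48) + 67) = 60*(-23 + 67) = 60*44 = 2640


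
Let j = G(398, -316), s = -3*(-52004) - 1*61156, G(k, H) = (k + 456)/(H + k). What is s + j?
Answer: 3889523/41 ≈ 94866.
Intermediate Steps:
G(k, H) = (456 + k)/(H + k)
s = 94856 (s = 156012 - 61156 = 94856)
j = 427/41 (j = (456 + 398)/(-316 + 398) = 854/82 = (1/82)*854 = 427/41 ≈ 10.415)
s + j = 94856 + 427/41 = 3889523/41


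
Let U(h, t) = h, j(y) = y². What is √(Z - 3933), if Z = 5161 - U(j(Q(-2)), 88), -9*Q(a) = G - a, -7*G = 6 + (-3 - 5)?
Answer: 2*√1218419/63 ≈ 35.042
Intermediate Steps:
G = 2/7 (G = -(6 + (-3 - 5))/7 = -(6 - 8)/7 = -⅐*(-2) = 2/7 ≈ 0.28571)
Q(a) = -2/63 + a/9 (Q(a) = -(2/7 - a)/9 = -2/63 + a/9)
Z = 20483753/3969 (Z = 5161 - (-2/63 + (⅑)*(-2))² = 5161 - (-2/63 - 2/9)² = 5161 - (-16/63)² = 5161 - 1*256/3969 = 5161 - 256/3969 = 20483753/3969 ≈ 5160.9)
√(Z - 3933) = √(20483753/3969 - 3933) = √(4873676/3969) = 2*√1218419/63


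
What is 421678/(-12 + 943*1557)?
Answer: 421678/1468239 ≈ 0.28720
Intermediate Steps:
421678/(-12 + 943*1557) = 421678/(-12 + 1468251) = 421678/1468239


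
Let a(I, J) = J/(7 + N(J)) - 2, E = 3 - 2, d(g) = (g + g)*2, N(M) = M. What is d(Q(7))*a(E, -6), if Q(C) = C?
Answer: -224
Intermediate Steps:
d(g) = 4*g (d(g) = (2*g)*2 = 4*g)
E = 1
a(I, J) = -2 + J/(7 + J) (a(I, J) = J/(7 + J) - 2 = -2 + J/(7 + J))
d(Q(7))*a(E, -6) = (4*7)*((-14 - 1*(-6))/(7 - 6)) = 28*((-14 + 6)/1) = 28*(1*(-8)) = 28*(-8) = -224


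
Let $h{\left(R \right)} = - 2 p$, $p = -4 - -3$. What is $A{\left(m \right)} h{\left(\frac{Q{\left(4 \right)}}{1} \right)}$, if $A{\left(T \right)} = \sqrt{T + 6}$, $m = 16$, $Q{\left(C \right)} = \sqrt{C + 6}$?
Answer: $2 \sqrt{22} \approx 9.3808$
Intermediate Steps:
$Q{\left(C \right)} = \sqrt{6 + C}$
$p = -1$ ($p = -4 + 3 = -1$)
$h{\left(R \right)} = 2$ ($h{\left(R \right)} = \left(-2\right) \left(-1\right) = 2$)
$A{\left(T \right)} = \sqrt{6 + T}$
$A{\left(m \right)} h{\left(\frac{Q{\left(4 \right)}}{1} \right)} = \sqrt{6 + 16} \cdot 2 = \sqrt{22} \cdot 2 = 2 \sqrt{22}$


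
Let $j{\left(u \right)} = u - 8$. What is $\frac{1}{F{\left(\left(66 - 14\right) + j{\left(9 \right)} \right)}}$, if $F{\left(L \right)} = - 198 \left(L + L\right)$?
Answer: $- \frac{1}{20988} \approx -4.7646 \cdot 10^{-5}$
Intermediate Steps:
$j{\left(u \right)} = -8 + u$
$F{\left(L \right)} = - 396 L$ ($F{\left(L \right)} = - 198 \cdot 2 L = - 396 L$)
$\frac{1}{F{\left(\left(66 - 14\right) + j{\left(9 \right)} \right)}} = \frac{1}{\left(-396\right) \left(\left(66 - 14\right) + \left(-8 + 9\right)\right)} = \frac{1}{\left(-396\right) \left(52 + 1\right)} = \frac{1}{\left(-396\right) 53} = \frac{1}{-20988} = - \frac{1}{20988}$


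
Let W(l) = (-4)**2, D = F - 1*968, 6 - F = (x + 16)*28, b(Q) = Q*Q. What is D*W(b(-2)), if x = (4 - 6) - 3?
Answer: -20320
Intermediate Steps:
b(Q) = Q**2
x = -5 (x = -2 - 3 = -5)
F = -302 (F = 6 - (-5 + 16)*28 = 6 - 11*28 = 6 - 1*308 = 6 - 308 = -302)
D = -1270 (D = -302 - 1*968 = -302 - 968 = -1270)
W(l) = 16
D*W(b(-2)) = -1270*16 = -20320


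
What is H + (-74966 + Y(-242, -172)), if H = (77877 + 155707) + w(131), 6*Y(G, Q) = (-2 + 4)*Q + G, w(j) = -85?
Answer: 475306/3 ≈ 1.5844e+5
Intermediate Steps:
Y(G, Q) = Q/3 + G/6 (Y(G, Q) = ((-2 + 4)*Q + G)/6 = (2*Q + G)/6 = (G + 2*Q)/6 = Q/3 + G/6)
H = 233499 (H = (77877 + 155707) - 85 = 233584 - 85 = 233499)
H + (-74966 + Y(-242, -172)) = 233499 + (-74966 + ((⅓)*(-172) + (⅙)*(-242))) = 233499 + (-74966 + (-172/3 - 121/3)) = 233499 + (-74966 - 293/3) = 233499 - 225191/3 = 475306/3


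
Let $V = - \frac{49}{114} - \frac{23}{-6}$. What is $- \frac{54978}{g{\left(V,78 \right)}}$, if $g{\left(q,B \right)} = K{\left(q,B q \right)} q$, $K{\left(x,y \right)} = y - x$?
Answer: $- \frac{1159893}{18818} \approx -61.637$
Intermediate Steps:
$V = \frac{194}{57}$ ($V = \left(-49\right) \frac{1}{114} - - \frac{23}{6} = - \frac{49}{114} + \frac{23}{6} = \frac{194}{57} \approx 3.4035$)
$g{\left(q,B \right)} = q \left(- q + B q\right)$ ($g{\left(q,B \right)} = \left(B q - q\right) q = \left(- q + B q\right) q = q \left(- q + B q\right)$)
$- \frac{54978}{g{\left(V,78 \right)}} = - \frac{54978}{\left(\frac{194}{57}\right)^{2} \left(-1 + 78\right)} = - \frac{54978}{\frac{37636}{3249} \cdot 77} = - \frac{54978}{\frac{2897972}{3249}} = \left(-54978\right) \frac{3249}{2897972} = - \frac{1159893}{18818}$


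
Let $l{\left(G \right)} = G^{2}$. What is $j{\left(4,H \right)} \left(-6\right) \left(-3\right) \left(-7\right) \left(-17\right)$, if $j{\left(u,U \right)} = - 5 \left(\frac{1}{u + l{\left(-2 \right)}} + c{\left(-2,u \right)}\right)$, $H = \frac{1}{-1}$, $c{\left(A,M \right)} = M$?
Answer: $- \frac{176715}{4} \approx -44179.0$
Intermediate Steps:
$H = -1$
$j{\left(u,U \right)} = - 5 u - \frac{5}{4 + u}$ ($j{\left(u,U \right)} = - 5 \left(\frac{1}{u + \left(-2\right)^{2}} + u\right) = - 5 \left(\frac{1}{u + 4} + u\right) = - 5 \left(\frac{1}{4 + u} + u\right) = - 5 \left(u + \frac{1}{4 + u}\right) = - 5 u - \frac{5}{4 + u}$)
$j{\left(4,H \right)} \left(-6\right) \left(-3\right) \left(-7\right) \left(-17\right) = \frac{5 \left(-1 - 4^{2} - 16\right)}{4 + 4} \left(-6\right) \left(-3\right) \left(-7\right) \left(-17\right) = \frac{5 \left(-1 - 16 - 16\right)}{8} \cdot 18 \left(-7\right) \left(-17\right) = 5 \cdot \frac{1}{8} \left(-1 - 16 - 16\right) \left(\left(-126\right) \left(-17\right)\right) = 5 \cdot \frac{1}{8} \left(-33\right) 2142 = \left(- \frac{165}{8}\right) 2142 = - \frac{176715}{4}$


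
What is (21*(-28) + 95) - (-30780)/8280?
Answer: -22507/46 ≈ -489.28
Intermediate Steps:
(21*(-28) + 95) - (-30780)/8280 = (-588 + 95) - (-30780)/8280 = -493 - 1*(-171/46) = -493 + 171/46 = -22507/46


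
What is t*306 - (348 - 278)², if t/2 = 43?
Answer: 21416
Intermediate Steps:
t = 86 (t = 2*43 = 86)
t*306 - (348 - 278)² = 86*306 - (348 - 278)² = 26316 - 1*70² = 26316 - 1*4900 = 26316 - 4900 = 21416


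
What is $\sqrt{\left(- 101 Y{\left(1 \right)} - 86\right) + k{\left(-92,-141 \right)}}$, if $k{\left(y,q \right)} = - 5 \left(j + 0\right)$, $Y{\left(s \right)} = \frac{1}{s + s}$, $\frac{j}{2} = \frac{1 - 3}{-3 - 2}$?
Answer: $\frac{i \sqrt{562}}{2} \approx 11.853 i$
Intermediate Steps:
$j = \frac{4}{5}$ ($j = 2 \frac{1 - 3}{-3 - 2} = 2 \left(- \frac{2}{-5}\right) = 2 \left(\left(-2\right) \left(- \frac{1}{5}\right)\right) = 2 \cdot \frac{2}{5} = \frac{4}{5} \approx 0.8$)
$Y{\left(s \right)} = \frac{1}{2 s}$
$k{\left(y,q \right)} = -4$ ($k{\left(y,q \right)} = - 5 \left(\frac{4}{5} + 0\right) = \left(-5\right) \frac{4}{5} = -4$)
$\sqrt{\left(- 101 Y{\left(1 \right)} - 86\right) + k{\left(-92,-141 \right)}} = \sqrt{\left(- 101 \frac{1}{2 \cdot 1} - 86\right) - 4} = \sqrt{\left(- 101 \cdot \frac{1}{2} \cdot 1 - 86\right) - 4} = \sqrt{\left(\left(-101\right) \frac{1}{2} - 86\right) - 4} = \sqrt{\left(- \frac{101}{2} - 86\right) - 4} = \sqrt{- \frac{273}{2} - 4} = \sqrt{- \frac{281}{2}} = \frac{i \sqrt{562}}{2}$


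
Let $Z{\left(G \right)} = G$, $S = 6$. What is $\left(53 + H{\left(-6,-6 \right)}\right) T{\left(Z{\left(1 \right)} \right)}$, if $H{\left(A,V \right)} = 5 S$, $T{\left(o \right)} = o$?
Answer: $83$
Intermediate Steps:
$H{\left(A,V \right)} = 30$ ($H{\left(A,V \right)} = 5 \cdot 6 = 30$)
$\left(53 + H{\left(-6,-6 \right)}\right) T{\left(Z{\left(1 \right)} \right)} = \left(53 + 30\right) 1 = 83 \cdot 1 = 83$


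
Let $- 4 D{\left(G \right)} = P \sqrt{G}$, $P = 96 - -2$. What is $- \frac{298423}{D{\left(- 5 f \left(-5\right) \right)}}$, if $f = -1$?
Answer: $- \frac{596846 i}{245} \approx - 2436.1 i$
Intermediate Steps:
$P = 98$ ($P = 96 + \left(4 - 2\right) = 96 + 2 = 98$)
$D{\left(G \right)} = - \frac{49 \sqrt{G}}{2}$ ($D{\left(G \right)} = - \frac{98 \sqrt{G}}{4} = - \frac{49 \sqrt{G}}{2}$)
$- \frac{298423}{D{\left(- 5 f \left(-5\right) \right)}} = - \frac{298423}{\left(- \frac{49}{2}\right) \sqrt{\left(-5\right) \left(-1\right) \left(-5\right)}} = - \frac{298423}{\left(- \frac{49}{2}\right) \sqrt{5 \left(-5\right)}} = - \frac{298423}{\left(- \frac{49}{2}\right) \sqrt{-25}} = - \frac{298423}{\left(- \frac{49}{2}\right) 5 i} = - \frac{298423}{\left(- \frac{245}{2}\right) i} = - 298423 \frac{2 i}{245} = - \frac{596846 i}{245}$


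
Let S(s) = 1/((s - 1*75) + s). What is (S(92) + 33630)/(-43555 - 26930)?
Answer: -3665671/7682865 ≈ -0.47712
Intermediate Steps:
S(s) = 1/(-75 + 2*s) (S(s) = 1/((s - 75) + s) = 1/((-75 + s) + s) = 1/(-75 + 2*s))
(S(92) + 33630)/(-43555 - 26930) = (1/(-75 + 2*92) + 33630)/(-43555 - 26930) = (1/(-75 + 184) + 33630)/(-70485) = (1/109 + 33630)*(-1/70485) = (3665671/109)*(-1/70485) = -3665671/7682865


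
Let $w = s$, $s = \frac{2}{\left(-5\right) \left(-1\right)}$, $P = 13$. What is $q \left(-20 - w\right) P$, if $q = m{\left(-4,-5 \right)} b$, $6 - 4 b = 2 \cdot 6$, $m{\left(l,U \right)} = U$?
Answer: $-1989$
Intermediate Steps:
$b = - \frac{3}{2}$ ($b = \frac{3}{2} - \frac{2 \cdot 6}{4} = \frac{3}{2} - 3 = - \frac{3}{2} \approx -1.5$)
$s = \frac{2}{5} \approx 0.4$
$w = \frac{2}{5} \approx 0.4$
$q = \frac{15}{2}$ ($q = \left(-5\right) \left(- \frac{3}{2}\right) = \frac{15}{2} \approx 7.5$)
$q \left(-20 - w\right) P = \frac{15 \left(-20 - \frac{2}{5}\right)}{2} \cdot 13 = \frac{15}{2} \left(- \frac{102}{5}\right) 13 = \left(-153\right) 13 = -1989$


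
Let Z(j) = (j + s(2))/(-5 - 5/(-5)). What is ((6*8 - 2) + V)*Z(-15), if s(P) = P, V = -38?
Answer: 26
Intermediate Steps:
Z(j) = -1/2 - j/4 (Z(j) = (j + 2)/(-5 - 5/(-5)) = (2 + j)/(-5 - 5*(-1/5)) = (2 + j)/(-5 + 1) = (2 + j)/(-4) = (2 + j)*(-1/4) = -1/2 - j/4)
((6*8 - 2) + V)*Z(-15) = ((6*8 - 2) - 38)*(-1/2 - 1/4*(-15)) = ((48 - 2) - 38)*(-1/2 + 15/4) = (46 - 38)*(13/4) = 8*(13/4) = 26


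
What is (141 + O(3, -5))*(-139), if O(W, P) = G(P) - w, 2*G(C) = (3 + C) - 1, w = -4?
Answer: -39893/2 ≈ -19947.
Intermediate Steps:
G(C) = 1 + C/2 (G(C) = ((3 + C) - 1)/2 = (2 + C)/2 = 1 + C/2)
O(W, P) = 5 + P/2 (O(W, P) = (1 + P/2) - 1*(-4) = (1 + P/2) + 4 = 5 + P/2)
(141 + O(3, -5))*(-139) = (141 + (5 + (½)*(-5)))*(-139) = (141 + (5 - 5/2))*(-139) = (141 + 5/2)*(-139) = (287/2)*(-139) = -39893/2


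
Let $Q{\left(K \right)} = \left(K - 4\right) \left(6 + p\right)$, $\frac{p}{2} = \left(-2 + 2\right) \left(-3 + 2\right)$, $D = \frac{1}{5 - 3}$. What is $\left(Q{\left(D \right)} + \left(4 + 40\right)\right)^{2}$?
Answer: $529$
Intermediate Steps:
$D = \frac{1}{2} \approx 0.5$
$p = 0$ ($p = 2 \left(-2 + 2\right) \left(-3 + 2\right) = 2 \cdot 0 \left(-1\right) = 2 \cdot 0 = 0$)
$Q{\left(K \right)} = -24 + 6 K$ ($Q{\left(K \right)} = \left(K - 4\right) \left(6 + 0\right) = \left(-4 + K\right) 6 = -24 + 6 K$)
$\left(Q{\left(D \right)} + \left(4 + 40\right)\right)^{2} = \left(\left(-24 + 6 \cdot \frac{1}{2}\right) + \left(4 + 40\right)\right)^{2} = \left(\left(-24 + 3\right) + 44\right)^{2} = \left(-21 + 44\right)^{2} = 23^{2} = 529$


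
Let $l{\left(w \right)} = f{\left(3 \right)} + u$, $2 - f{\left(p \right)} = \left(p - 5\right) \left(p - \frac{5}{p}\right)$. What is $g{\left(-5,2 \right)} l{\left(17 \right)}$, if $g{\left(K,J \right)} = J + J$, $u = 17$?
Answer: $\frac{260}{3} \approx 86.667$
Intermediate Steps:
$f{\left(p \right)} = 2 - \left(-5 + p\right) \left(p - \frac{5}{p}\right)$ ($f{\left(p \right)} = 2 - \left(p - 5\right) \left(p - \frac{5}{p}\right) = 2 - \left(-5 + p\right) \left(p - \frac{5}{p}\right)$)
$l{\left(w \right)} = \frac{65}{3}$ ($l{\left(w \right)} = \left(7 - 3^{2} - \frac{25}{3} + 5 \cdot 3\right) + 17 = \left(7 - 9 - \frac{25}{3} + 15\right) + 17 = \frac{14}{3} + 17 = \frac{65}{3}$)
$g{\left(K,J \right)} = 2 J$
$g{\left(-5,2 \right)} l{\left(17 \right)} = 2 \cdot 2 \cdot \frac{65}{3} = 4 \cdot \frac{65}{3} = \frac{260}{3}$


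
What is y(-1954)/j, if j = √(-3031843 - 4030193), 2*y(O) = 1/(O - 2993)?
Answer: I*√1765509/34935892092 ≈ 3.8033e-8*I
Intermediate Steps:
y(O) = 1/(2*(-2993 + O)) (y(O) = 1/(2*(O - 2993)) = 1/(2*(-2993 + O)))
j = 2*I*√1765509 (j = √(-7062036) = 2*I*√1765509 ≈ 2657.4*I)
y(-1954)/j = (1/(2*(-2993 - 1954)))/((2*I*√1765509)) = ((½)/(-4947))*(-I*√1765509/3531018) = ((½)*(-1/4947))*(-I*√1765509/3531018) = -(-1)*I*√1765509/34935892092 = I*√1765509/34935892092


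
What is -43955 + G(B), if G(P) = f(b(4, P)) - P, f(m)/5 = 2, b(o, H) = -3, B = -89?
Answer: -43856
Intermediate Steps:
f(m) = 10 (f(m) = 5*2 = 10)
G(P) = 10 - P
-43955 + G(B) = -43955 + (10 - 1*(-89)) = -43955 + (10 + 89) = -43955 + 99 = -43856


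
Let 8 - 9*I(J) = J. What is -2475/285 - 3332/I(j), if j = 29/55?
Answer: -10468425/2603 ≈ -4021.7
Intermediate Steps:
j = 29/55 (j = 29*(1/55) = 29/55 ≈ 0.52727)
I(J) = 8/9 - J/9
-2475/285 - 3332/I(j) = -2475/285 - 3332/(8/9 - ⅑*29/55) = -2475*1/285 - 3332/(8/9 - 29/495) = -165/19 - 3332/137/165 = -165/19 - 3332*165/137 = -165/19 - 549780/137 = -10468425/2603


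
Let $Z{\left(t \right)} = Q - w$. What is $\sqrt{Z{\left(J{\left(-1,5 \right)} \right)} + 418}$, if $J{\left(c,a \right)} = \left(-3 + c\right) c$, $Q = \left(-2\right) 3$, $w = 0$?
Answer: $2 \sqrt{103} \approx 20.298$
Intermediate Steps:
$Q = -6$
$J{\left(c,a \right)} = c \left(-3 + c\right)$
$Z{\left(t \right)} = -6$ ($Z{\left(t \right)} = -6 - 0 = -6 + 0 = -6$)
$\sqrt{Z{\left(J{\left(-1,5 \right)} \right)} + 418} = \sqrt{-6 + 418} = \sqrt{412} = 2 \sqrt{103}$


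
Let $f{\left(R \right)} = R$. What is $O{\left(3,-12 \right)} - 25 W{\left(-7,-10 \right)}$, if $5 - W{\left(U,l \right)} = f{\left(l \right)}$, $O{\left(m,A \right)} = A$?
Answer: $-387$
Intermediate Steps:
$W{\left(U,l \right)} = 5 - l$
$O{\left(3,-12 \right)} - 25 W{\left(-7,-10 \right)} = -12 - 25 \left(5 - -10\right) = -12 - 25 \left(5 + 10\right) = -12 - 375 = -387$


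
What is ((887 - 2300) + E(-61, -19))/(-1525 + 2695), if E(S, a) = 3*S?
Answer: -266/195 ≈ -1.3641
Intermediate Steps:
((887 - 2300) + E(-61, -19))/(-1525 + 2695) = ((887 - 2300) + 3*(-61))/(-1525 + 2695) = (-1413 - 183)/1170 = -1596*1/1170 = -266/195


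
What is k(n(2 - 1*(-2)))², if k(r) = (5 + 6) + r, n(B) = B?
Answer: 225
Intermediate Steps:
k(r) = 11 + r
k(n(2 - 1*(-2)))² = (11 + (2 - 1*(-2)))² = (11 + (2 + 2))² = (11 + 4)² = 15² = 225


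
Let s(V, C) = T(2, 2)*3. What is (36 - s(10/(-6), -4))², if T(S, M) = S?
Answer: 900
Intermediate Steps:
s(V, C) = 6 (s(V, C) = 2*3 = 6)
(36 - s(10/(-6), -4))² = (36 - 1*6)² = (36 - 6)² = 30² = 900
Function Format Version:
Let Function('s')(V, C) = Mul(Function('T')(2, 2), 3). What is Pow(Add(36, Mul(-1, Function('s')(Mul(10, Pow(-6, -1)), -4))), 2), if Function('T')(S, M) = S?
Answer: 900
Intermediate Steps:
Function('s')(V, C) = 6 (Function('s')(V, C) = Mul(2, 3) = 6)
Pow(Add(36, Mul(-1, Function('s')(Mul(10, Pow(-6, -1)), -4))), 2) = Pow(Add(36, Mul(-1, 6)), 2) = Pow(Add(36, -6), 2) = Pow(30, 2) = 900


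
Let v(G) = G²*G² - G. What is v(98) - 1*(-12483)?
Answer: 92249201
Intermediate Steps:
v(G) = G⁴ - G
v(98) - 1*(-12483) = (98⁴ - 1*98) - 1*(-12483) = (92236816 - 98) + 12483 = 92236718 + 12483 = 92249201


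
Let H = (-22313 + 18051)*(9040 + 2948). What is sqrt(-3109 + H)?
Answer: I*sqrt(51095965) ≈ 7148.1*I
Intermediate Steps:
H = -51092856 (H = -4262*11988 = -51092856)
sqrt(-3109 + H) = sqrt(-3109 - 51092856) = sqrt(-51095965) = I*sqrt(51095965)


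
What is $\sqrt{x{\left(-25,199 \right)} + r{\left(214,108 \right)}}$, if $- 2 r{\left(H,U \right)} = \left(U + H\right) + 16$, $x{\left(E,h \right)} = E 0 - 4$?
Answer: $i \sqrt{173} \approx 13.153 i$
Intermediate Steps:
$x{\left(E,h \right)} = -4$ ($x{\left(E,h \right)} = 0 - 4 = -4$)
$r{\left(H,U \right)} = -8 - \frac{H}{2} - \frac{U}{2}$ ($r{\left(H,U \right)} = - \frac{\left(U + H\right) + 16}{2} = - \frac{\left(H + U\right) + 16}{2} = - \frac{16 + H + U}{2} = -8 - \frac{H}{2} - \frac{U}{2}$)
$\sqrt{x{\left(-25,199 \right)} + r{\left(214,108 \right)}} = \sqrt{-4 - 169} = \sqrt{-173} = i \sqrt{173}$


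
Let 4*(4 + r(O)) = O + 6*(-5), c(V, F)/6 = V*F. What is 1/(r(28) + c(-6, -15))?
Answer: 2/1071 ≈ 0.0018674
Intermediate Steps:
c(V, F) = 6*F*V (c(V, F) = 6*(V*F) = 6*(F*V) = 6*F*V)
r(O) = -23/2 + O/4 (r(O) = -4 + (O + 6*(-5))/4 = -4 + (O - 30)/4 = -4 + (-30 + O)/4 = -4 + (-15/2 + O/4) = -23/2 + O/4)
1/(r(28) + c(-6, -15)) = 1/((-23/2 + (¼)*28) + 6*(-15)*(-6)) = 1/((-23/2 + 7) + 540) = 1/(-9/2 + 540) = 1/(1071/2) = 2/1071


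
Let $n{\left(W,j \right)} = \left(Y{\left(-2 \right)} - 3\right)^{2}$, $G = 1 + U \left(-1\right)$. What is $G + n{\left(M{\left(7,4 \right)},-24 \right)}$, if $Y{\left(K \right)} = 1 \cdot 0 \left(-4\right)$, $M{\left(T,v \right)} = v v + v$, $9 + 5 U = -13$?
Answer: $\frac{72}{5} \approx 14.4$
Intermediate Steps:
$U = - \frac{22}{5}$ ($U = - \frac{9}{5} + \frac{1}{5} \left(-13\right) = - \frac{9}{5} - \frac{13}{5} = - \frac{22}{5} \approx -4.4$)
$M{\left(T,v \right)} = v + v^{2}$ ($M{\left(T,v \right)} = v^{2} + v = v + v^{2}$)
$Y{\left(K \right)} = 0$ ($Y{\left(K \right)} = 0 \left(-4\right) = 0$)
$G = \frac{27}{5}$ ($G = 1 - - \frac{22}{5} = 1 + \frac{22}{5} = \frac{27}{5} \approx 5.4$)
$n{\left(W,j \right)} = 9$ ($n{\left(W,j \right)} = \left(0 - 3\right)^{2} = \left(-3\right)^{2} = 9$)
$G + n{\left(M{\left(7,4 \right)},-24 \right)} = \frac{27}{5} + 9 = \frac{72}{5}$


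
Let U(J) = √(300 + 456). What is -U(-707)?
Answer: -6*√21 ≈ -27.495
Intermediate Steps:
U(J) = 6*√21 (U(J) = √756 = 6*√21)
-U(-707) = -6*√21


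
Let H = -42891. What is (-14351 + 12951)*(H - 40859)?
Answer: 117250000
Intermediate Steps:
(-14351 + 12951)*(H - 40859) = (-14351 + 12951)*(-42891 - 40859) = -1400*(-83750) = 117250000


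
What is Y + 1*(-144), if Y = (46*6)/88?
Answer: -3099/22 ≈ -140.86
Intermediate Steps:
Y = 69/22 (Y = 276*(1/88) = 69/22 ≈ 3.1364)
Y + 1*(-144) = 69/22 + 1*(-144) = 69/22 - 144 = -3099/22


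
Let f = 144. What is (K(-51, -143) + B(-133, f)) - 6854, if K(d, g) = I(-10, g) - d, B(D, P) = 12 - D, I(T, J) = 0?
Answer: -6658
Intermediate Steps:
K(d, g) = -d (K(d, g) = 0 - d = -d)
(K(-51, -143) + B(-133, f)) - 6854 = (-1*(-51) + (12 - 1*(-133))) - 6854 = (51 + (12 + 133)) - 6854 = (51 + 145) - 6854 = 196 - 6854 = -6658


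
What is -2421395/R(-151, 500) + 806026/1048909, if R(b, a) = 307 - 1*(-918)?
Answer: -507767125241/256982705 ≈ -1975.9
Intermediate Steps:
R(b, a) = 1225 (R(b, a) = 307 + 918 = 1225)
-2421395/R(-151, 500) + 806026/1048909 = -2421395/1225 + 806026/1048909 = -2421395*1/1225 + 806026*(1/1048909) = -484279/245 + 806026/1048909 = -507767125241/256982705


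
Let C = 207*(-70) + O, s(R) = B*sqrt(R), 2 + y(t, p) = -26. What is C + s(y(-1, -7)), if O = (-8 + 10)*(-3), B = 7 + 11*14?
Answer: -14496 + 322*I*sqrt(7) ≈ -14496.0 + 851.93*I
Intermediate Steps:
B = 161 (B = 7 + 154 = 161)
y(t, p) = -28 (y(t, p) = -2 - 26 = -28)
s(R) = 161*sqrt(R)
O = -6 (O = 2*(-3) = -6)
C = -14496 (C = 207*(-70) - 6 = -14490 - 6 = -14496)
C + s(y(-1, -7)) = -14496 + 161*sqrt(-28) = -14496 + 161*(2*I*sqrt(7)) = -14496 + 322*I*sqrt(7)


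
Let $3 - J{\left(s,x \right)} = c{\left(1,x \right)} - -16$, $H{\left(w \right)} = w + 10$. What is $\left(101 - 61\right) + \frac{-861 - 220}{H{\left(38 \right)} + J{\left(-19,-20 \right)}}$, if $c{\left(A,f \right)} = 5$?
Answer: $\frac{119}{30} \approx 3.9667$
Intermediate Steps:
$H{\left(w \right)} = 10 + w$
$J{\left(s,x \right)} = -18$ ($J{\left(s,x \right)} = 3 - \left(5 - -16\right) = 3 - \left(5 + 16\right) = 3 - 21 = -18$)
$\left(101 - 61\right) + \frac{-861 - 220}{H{\left(38 \right)} + J{\left(-19,-20 \right)}} = \left(101 - 61\right) + \frac{-861 - 220}{\left(10 + 38\right) - 18} = 40 - \frac{1081}{48 - 18} = 40 - \frac{1081}{30} = \frac{119}{30}$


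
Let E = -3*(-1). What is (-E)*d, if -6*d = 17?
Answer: 17/2 ≈ 8.5000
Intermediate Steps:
d = -17/6 (d = -1/6*17 = -17/6 ≈ -2.8333)
E = 3
(-E)*d = -1*3*(-17/6) = -3*(-17/6) = 17/2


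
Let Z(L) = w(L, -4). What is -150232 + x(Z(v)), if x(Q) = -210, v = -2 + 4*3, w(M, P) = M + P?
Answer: -150442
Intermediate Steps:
v = 10 (v = -2 + 12 = 10)
Z(L) = -4 + L (Z(L) = L - 4 = -4 + L)
-150232 + x(Z(v)) = -150232 - 210 = -150442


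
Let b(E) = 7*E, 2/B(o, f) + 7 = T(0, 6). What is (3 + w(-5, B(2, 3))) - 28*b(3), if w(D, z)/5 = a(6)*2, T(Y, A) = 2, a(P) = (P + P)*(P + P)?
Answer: 855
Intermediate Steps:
a(P) = 4*P² (a(P) = (2*P)*(2*P) = 4*P²)
B(o, f) = -⅖ (B(o, f) = 2/(-7 + 2) = 2/(-5) = 2*(-⅕) = -⅖)
w(D, z) = 1440 (w(D, z) = 5*((4*6²)*2) = 5*((4*36)*2) = 5*(144*2) = 5*288 = 1440)
(3 + w(-5, B(2, 3))) - 28*b(3) = (3 + 1440) - 196*3 = 1443 - 28*21 = 1443 - 588 = 855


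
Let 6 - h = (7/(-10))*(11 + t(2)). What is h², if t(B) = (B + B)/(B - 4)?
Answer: 15129/100 ≈ 151.29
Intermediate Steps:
t(B) = 2*B/(-4 + B) (t(B) = (2*B)/(-4 + B) = 2*B/(-4 + B))
h = 123/10 (h = 6 - 7/(-10)*(11 + 2*2/(-4 + 2)) = 6 - 7*(-⅒)*(11 + 2*2/(-2)) = 6 - (-7)*(11 + 2*2*(-½))/10 = 6 - (-7)*(11 - 2)/10 = 6 - (-7)*9/10 = 6 - 1*(-63/10) = 6 + 63/10 = 123/10 ≈ 12.300)
h² = (123/10)² = 15129/100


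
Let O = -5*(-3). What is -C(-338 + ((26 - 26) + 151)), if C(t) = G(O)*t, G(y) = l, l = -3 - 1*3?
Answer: -1122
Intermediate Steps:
O = 15
l = -6 (l = -3 - 3 = -6)
G(y) = -6
C(t) = -6*t
-C(-338 + ((26 - 26) + 151)) = -(-6)*(-338 + ((26 - 26) + 151)) = -(-6)*(-338 + (0 + 151)) = -(-6)*(-338 + 151) = -(-6)*(-187) = -1*1122 = -1122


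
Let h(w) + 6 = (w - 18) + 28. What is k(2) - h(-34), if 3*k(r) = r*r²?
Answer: 98/3 ≈ 32.667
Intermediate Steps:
k(r) = r³/3 (k(r) = (r*r²)/3 = r³/3)
h(w) = 4 + w (h(w) = -6 + ((w - 18) + 28) = -6 + ((-18 + w) + 28) = -6 + (10 + w) = 4 + w)
k(2) - h(-34) = (⅓)*2³ - (4 - 34) = (⅓)*8 - 1*(-30) = 8/3 + 30 = 98/3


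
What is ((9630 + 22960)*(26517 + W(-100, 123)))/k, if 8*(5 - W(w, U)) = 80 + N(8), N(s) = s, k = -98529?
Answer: -287997830/32843 ≈ -8768.9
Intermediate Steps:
W(w, U) = -6 (W(w, U) = 5 - (80 + 8)/8 = 5 - ⅛*88 = 5 - 11 = -6)
((9630 + 22960)*(26517 + W(-100, 123)))/k = ((9630 + 22960)*(26517 - 6))/(-98529) = (32590*26511)*(-1/98529) = 863993490*(-1/98529) = -287997830/32843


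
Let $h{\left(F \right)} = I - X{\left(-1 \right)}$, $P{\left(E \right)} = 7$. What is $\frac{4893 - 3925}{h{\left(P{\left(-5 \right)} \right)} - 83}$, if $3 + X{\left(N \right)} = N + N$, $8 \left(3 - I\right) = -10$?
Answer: $- \frac{3872}{295} \approx -13.125$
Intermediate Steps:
$I = \frac{17}{4}$ ($I = 3 - - \frac{5}{4} = 3 + \frac{5}{4} = \frac{17}{4} \approx 4.25$)
$X{\left(N \right)} = -3 + 2 N$ ($X{\left(N \right)} = -3 + \left(N + N\right) = -3 + 2 N$)
$h{\left(F \right)} = \frac{37}{4}$ ($h{\left(F \right)} = \frac{17}{4} - \left(-3 + 2 \left(-1\right)\right) = \frac{17}{4} - \left(-3 - 2\right) = \frac{17}{4} - -5 = \frac{17}{4} + 5 = \frac{37}{4}$)
$\frac{4893 - 3925}{h{\left(P{\left(-5 \right)} \right)} - 83} = \frac{4893 - 3925}{\frac{37}{4} - 83} = \frac{968}{- \frac{295}{4}} = 968 \left(- \frac{4}{295}\right) = - \frac{3872}{295}$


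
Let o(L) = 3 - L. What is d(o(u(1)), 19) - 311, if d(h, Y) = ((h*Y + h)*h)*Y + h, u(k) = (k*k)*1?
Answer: 1211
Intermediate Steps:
u(k) = k**2 (u(k) = k**2*1 = k**2)
d(h, Y) = h + Y*h*(h + Y*h) (d(h, Y) = ((Y*h + h)*h)*Y + h = ((h + Y*h)*h)*Y + h = (h*(h + Y*h))*Y + h = Y*h*(h + Y*h) + h = h + Y*h*(h + Y*h))
d(o(u(1)), 19) - 311 = (3 - 1*1**2)*(1 + 19*(3 - 1*1**2) + (3 - 1*1**2)*19**2) - 311 = (3 - 1*1)*(1 + 19*(3 - 1*1) + (3 - 1*1)*361) - 311 = (3 - 1)*(1 + 19*(3 - 1) + (3 - 1)*361) - 311 = 2*(1 + 19*2 + 2*361) - 311 = 2*(1 + 38 + 722) - 311 = 2*761 - 311 = 1522 - 311 = 1211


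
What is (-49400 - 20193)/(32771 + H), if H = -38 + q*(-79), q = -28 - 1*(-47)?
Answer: -69593/31232 ≈ -2.2283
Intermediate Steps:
q = 19 (q = -28 + 47 = 19)
H = -1539 (H = -38 + 19*(-79) = -38 - 1501 = -1539)
(-49400 - 20193)/(32771 + H) = (-49400 - 20193)/(32771 - 1539) = -69593/31232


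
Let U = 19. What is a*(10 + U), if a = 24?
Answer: 696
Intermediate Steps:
a*(10 + U) = 24*(10 + 19) = 24*29 = 696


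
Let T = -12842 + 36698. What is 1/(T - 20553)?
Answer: 1/3303 ≈ 0.00030276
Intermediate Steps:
T = 23856
1/(T - 20553) = 1/(23856 - 20553) = 1/3303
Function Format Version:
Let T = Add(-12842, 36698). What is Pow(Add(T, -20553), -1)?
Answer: Rational(1, 3303) ≈ 0.00030276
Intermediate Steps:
T = 23856
Pow(Add(T, -20553), -1) = Pow(Add(23856, -20553), -1) = Pow(3303, -1) = Rational(1, 3303)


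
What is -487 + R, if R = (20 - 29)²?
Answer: -406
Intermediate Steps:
R = 81 (R = (-9)² = 81)
-487 + R = -487 + 81 = -406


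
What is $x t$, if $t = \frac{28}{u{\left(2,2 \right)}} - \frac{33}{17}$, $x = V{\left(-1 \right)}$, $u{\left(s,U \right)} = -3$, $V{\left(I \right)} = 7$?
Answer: $- \frac{4025}{51} \approx -78.922$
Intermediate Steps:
$x = 7$
$t = - \frac{575}{51}$ ($t = \frac{28}{-3} - \frac{33}{17} = 28 \left(- \frac{1}{3}\right) - \frac{33}{17} = - \frac{28}{3} - \frac{33}{17} = - \frac{575}{51} \approx -11.275$)
$x t = 7 \left(- \frac{575}{51}\right) = - \frac{4025}{51}$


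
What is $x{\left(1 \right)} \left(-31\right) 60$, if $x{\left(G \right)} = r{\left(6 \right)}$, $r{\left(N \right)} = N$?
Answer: $-11160$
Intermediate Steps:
$x{\left(G \right)} = 6$
$x{\left(1 \right)} \left(-31\right) 60 = 6 \left(-31\right) 60 = \left(-186\right) 60 = -11160$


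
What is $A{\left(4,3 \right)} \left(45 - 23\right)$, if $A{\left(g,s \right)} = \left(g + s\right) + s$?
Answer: $220$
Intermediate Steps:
$A{\left(g,s \right)} = g + 2 s$
$A{\left(4,3 \right)} \left(45 - 23\right) = \left(4 + 2 \cdot 3\right) \left(45 - 23\right) = \left(4 + 6\right) 22 = 10 \cdot 22 = 220$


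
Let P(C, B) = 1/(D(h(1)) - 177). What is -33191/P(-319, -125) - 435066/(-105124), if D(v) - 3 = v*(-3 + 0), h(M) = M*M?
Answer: 308791823067/52562 ≈ 5.8748e+6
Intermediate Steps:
h(M) = M²
D(v) = 3 - 3*v (D(v) = 3 + v*(-3 + 0) = 3 + v*(-3) = 3 - 3*v)
P(C, B) = -1/177 (P(C, B) = 1/((3 - 3*1²) - 177) = 1/((3 - 3*1) - 177) = 1/((3 - 3) - 177) = 1/(0 - 177) = 1/(-177) = -1/177)
-33191/P(-319, -125) - 435066/(-105124) = -33191/(-1/177) - 435066/(-105124) = -33191*(-177) - 435066*(-1/105124) = 5874807 + 217533/52562 = 308791823067/52562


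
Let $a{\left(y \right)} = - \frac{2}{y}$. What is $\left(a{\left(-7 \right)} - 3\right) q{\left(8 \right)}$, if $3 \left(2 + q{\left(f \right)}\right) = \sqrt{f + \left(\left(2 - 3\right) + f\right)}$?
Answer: $\frac{38}{7} - \frac{19 \sqrt{15}}{21} \approx 1.9244$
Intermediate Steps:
$q{\left(f \right)} = -2 + \frac{\sqrt{-1 + 2 f}}{3}$ ($q{\left(f \right)} = -2 + \frac{\sqrt{f + \left(\left(2 - 3\right) + f\right)}}{3} = -2 + \frac{\sqrt{f + \left(-1 + f\right)}}{3} = -2 + \frac{\sqrt{-1 + 2 f}}{3}$)
$\left(a{\left(-7 \right)} - 3\right) q{\left(8 \right)} = \left(- \frac{2}{-7} - 3\right) \left(-2 + \frac{\sqrt{-1 + 2 \cdot 8}}{3}\right) = \left(\left(-2\right) \left(- \frac{1}{7}\right) - 3\right) \left(-2 + \frac{\sqrt{-1 + 16}}{3}\right) = \left(\frac{2}{7} - 3\right) \left(-2 + \frac{\sqrt{15}}{3}\right) = - \frac{19 \left(-2 + \frac{\sqrt{15}}{3}\right)}{7} = \frac{38}{7} - \frac{19 \sqrt{15}}{21}$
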